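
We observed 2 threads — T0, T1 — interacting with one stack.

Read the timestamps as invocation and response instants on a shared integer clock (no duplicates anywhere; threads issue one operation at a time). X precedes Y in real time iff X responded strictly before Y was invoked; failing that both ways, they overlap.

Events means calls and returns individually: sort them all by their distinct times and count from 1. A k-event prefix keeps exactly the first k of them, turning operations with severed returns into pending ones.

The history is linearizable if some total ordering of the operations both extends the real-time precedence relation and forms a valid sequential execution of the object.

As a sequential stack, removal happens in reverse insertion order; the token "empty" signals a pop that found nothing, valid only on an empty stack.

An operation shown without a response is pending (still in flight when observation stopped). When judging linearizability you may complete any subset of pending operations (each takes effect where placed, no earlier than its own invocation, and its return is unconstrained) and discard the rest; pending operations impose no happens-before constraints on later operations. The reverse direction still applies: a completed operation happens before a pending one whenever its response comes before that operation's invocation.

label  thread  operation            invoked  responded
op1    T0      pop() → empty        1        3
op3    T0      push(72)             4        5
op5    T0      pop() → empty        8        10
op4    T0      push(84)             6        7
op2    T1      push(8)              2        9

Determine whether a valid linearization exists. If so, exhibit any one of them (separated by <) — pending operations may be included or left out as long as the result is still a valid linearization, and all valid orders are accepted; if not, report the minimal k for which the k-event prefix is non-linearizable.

not linearizable — minimal violating prefix: 10 events

through event 9 a valid linearization exists; event 10 (op5 responding at time 10) ends that
all 5 real-time-respecting orders fail — 5 completed stack operations, no legal replay
take op1, op2, op3, op4, op5: step 5 already fails, because op5 pop() → empty cannot occur there
take op1, op3, op2, op4, op5: step 5 already fails, because op5 pop() → empty cannot occur there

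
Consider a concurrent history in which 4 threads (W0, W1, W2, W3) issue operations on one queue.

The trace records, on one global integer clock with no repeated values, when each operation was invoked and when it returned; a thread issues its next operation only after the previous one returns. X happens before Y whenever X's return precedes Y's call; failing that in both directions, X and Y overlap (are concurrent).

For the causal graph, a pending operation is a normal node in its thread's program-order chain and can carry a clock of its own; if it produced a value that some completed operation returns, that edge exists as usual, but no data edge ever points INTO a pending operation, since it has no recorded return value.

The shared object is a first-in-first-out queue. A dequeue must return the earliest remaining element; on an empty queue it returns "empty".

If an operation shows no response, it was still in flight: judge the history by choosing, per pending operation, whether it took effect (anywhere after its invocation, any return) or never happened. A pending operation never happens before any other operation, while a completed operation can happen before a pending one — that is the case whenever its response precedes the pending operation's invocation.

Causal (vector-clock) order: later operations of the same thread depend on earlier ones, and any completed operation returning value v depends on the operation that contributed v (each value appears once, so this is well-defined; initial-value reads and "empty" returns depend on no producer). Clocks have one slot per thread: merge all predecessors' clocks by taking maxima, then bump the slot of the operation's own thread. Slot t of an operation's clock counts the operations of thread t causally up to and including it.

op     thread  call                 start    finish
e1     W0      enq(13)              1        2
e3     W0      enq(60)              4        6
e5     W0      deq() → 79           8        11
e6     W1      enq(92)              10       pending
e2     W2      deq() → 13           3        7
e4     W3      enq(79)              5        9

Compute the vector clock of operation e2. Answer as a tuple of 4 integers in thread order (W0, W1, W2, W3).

(1, 0, 1, 0)

VC(e4, invoked at 5): no causal predecessors; +1 on W3 → (0, 0, 0, 1)
VC(e6, invoked at 10): no causal predecessors; +1 on W1 → (0, 1, 0, 0)
VC(e1, invoked at 1): no causal predecessors; +1 on W0 → (1, 0, 0, 0)
VC(e2, invoked at 3): max of VC(e1)=(1, 0, 0, 0), then +1 on thread W2 → (1, 0, 1, 0)
VC(e3, invoked at 4): max of VC(e1)=(1, 0, 0, 0), then +1 on thread W0 → (2, 0, 0, 0)
VC(e5, invoked at 8): max of VC(e3)=(2, 0, 0, 0), VC(e4)=(0, 0, 0, 1), then +1 on thread W0 → (3, 0, 0, 1)
target: VC(e2) = (1, 0, 1, 0)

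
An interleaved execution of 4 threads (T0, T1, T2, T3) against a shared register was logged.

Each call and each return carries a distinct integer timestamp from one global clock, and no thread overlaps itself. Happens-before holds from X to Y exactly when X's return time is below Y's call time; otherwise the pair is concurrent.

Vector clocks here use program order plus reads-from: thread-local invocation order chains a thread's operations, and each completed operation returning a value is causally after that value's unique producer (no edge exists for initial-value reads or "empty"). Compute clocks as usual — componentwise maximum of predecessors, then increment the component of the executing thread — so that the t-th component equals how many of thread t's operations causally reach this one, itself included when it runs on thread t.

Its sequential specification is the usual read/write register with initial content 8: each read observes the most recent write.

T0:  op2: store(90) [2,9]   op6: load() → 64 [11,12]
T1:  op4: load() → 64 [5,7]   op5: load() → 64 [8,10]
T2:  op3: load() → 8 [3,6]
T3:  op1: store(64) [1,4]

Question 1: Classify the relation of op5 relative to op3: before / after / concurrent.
op5 spans [8,10], op3 spans [3,6]
resp(op3)=6 < inv(op5)=8

after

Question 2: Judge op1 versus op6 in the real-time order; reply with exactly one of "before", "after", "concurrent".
op1 spans [1,4], op6 spans [11,12]
resp(op1)=4 < inv(op6)=11

before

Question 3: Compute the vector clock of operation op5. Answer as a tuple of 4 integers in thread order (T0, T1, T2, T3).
root op op1, invoked 1: fresh clock plus T3's own tick → (0, 0, 0, 1)
root op op3, invoked 3: fresh clock plus T2's own tick → (0, 0, 1, 0)
root op op2, invoked 2: fresh clock plus T0's own tick → (1, 0, 0, 0)
invoked at 5, op4 merges VC(op1)=(0, 0, 0, 1) and bumps T1's slot → (0, 1, 0, 1)
invoked at 8, op5 merges VC(op1)=(0, 0, 0, 1), VC(op4)=(0, 1, 0, 1) and bumps T1's slot → (0, 2, 0, 1)
invoked at 11, op6 merges VC(op1)=(0, 0, 0, 1), VC(op2)=(1, 0, 0, 0) and bumps T0's slot → (2, 0, 0, 1)
target: VC(op5) = (0, 2, 0, 1)

(0, 2, 0, 1)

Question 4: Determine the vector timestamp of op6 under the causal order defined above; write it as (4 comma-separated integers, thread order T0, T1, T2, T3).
op1, invoked 1, has no incoming edges; only T3's bump applies → (0, 0, 0, 1)
op3, invoked 3, has no incoming edges; only T2's bump applies → (0, 0, 1, 0)
op2, invoked 2, has no incoming edges; only T0's bump applies → (1, 0, 0, 0)
from VC(op1)=(0, 0, 0, 1), op4 (invoked 5) maxes components and bumps T1 → (0, 1, 0, 1)
from VC(op1)=(0, 0, 0, 1), VC(op4)=(0, 1, 0, 1), op5 (invoked 8) maxes components and bumps T1 → (0, 2, 0, 1)
from VC(op1)=(0, 0, 0, 1), VC(op2)=(1, 0, 0, 0), op6 (invoked 11) maxes components and bumps T0 → (2, 0, 0, 1)
target: VC(op6) = (2, 0, 0, 1)

(2, 0, 0, 1)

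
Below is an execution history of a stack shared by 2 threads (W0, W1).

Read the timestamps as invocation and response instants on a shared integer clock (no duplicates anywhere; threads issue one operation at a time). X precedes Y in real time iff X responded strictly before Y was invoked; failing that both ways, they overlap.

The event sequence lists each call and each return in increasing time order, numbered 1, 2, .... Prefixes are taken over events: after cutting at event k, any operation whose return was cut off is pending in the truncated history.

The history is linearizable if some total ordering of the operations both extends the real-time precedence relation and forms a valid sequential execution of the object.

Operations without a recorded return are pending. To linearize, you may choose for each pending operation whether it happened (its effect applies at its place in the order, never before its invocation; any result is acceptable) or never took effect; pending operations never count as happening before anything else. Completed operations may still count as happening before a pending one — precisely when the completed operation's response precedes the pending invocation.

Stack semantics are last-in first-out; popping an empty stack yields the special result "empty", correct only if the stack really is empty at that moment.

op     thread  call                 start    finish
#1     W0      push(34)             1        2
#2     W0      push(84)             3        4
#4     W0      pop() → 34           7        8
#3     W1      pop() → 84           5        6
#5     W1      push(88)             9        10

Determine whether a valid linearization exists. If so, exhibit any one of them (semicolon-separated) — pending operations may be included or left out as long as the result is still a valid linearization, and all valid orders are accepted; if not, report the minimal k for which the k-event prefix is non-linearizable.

linearizable — witness: #1; #2; #3; #4; #5

after step 1 (#1 push(34)): stack <34>
after step 2 (#2 push(84)): stack <34,84>
after step 3 (#3 pop() → 84): stack <34>
after step 4 (#4 pop() → 34): stack <>
after step 5 (#5 push(88)): stack <88>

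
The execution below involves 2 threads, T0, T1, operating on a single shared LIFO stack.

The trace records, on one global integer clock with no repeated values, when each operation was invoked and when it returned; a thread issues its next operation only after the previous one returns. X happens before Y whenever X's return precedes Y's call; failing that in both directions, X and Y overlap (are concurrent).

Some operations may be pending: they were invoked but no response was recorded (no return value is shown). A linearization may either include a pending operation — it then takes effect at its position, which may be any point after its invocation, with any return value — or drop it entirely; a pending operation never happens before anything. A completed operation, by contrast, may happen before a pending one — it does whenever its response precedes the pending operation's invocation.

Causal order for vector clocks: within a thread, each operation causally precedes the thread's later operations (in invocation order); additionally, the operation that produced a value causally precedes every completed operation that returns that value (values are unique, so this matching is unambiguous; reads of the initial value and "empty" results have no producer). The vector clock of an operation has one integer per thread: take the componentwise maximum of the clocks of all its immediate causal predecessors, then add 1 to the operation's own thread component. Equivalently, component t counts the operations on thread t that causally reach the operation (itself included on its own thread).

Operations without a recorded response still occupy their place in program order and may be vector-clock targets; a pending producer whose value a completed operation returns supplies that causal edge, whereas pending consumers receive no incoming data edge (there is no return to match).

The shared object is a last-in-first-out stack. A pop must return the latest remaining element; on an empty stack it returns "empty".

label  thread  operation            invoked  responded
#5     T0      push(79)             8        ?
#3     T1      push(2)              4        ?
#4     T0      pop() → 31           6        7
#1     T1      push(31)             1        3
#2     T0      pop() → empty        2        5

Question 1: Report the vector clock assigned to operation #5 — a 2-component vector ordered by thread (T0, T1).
Answer: (3, 1)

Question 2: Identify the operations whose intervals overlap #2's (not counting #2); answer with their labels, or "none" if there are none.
Answer: #1, #3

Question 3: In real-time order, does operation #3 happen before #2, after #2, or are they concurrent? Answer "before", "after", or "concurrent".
Answer: concurrent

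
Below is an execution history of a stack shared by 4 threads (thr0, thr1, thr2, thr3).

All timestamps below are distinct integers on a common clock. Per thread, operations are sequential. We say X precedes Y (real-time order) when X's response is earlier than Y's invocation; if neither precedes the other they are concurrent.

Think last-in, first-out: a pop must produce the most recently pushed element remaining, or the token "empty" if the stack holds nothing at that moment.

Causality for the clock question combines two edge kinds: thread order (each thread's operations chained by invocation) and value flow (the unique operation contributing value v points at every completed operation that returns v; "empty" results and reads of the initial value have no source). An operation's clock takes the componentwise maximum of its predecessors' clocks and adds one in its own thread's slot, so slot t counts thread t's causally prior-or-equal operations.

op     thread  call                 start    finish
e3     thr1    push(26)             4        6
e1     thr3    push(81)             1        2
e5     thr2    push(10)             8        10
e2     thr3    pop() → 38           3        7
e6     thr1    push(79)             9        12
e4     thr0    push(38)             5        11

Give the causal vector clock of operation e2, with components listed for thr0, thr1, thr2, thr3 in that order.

(1, 0, 0, 2)

invoked at 1, e1 has no predecessors; its own thr3 bump gives (0, 0, 0, 1)
invoked at 8, e5 has no predecessors; its own thr2 bump gives (0, 0, 1, 0)
invoked at 4, e3 has no predecessors; its own thr1 bump gives (0, 1, 0, 0)
invoked at 5, e4 has no predecessors; its own thr0 bump gives (1, 0, 0, 0)
e6 (invocation 9): componentwise max over VC(e3)=(0, 1, 0, 0), +1 at thr1, giving (0, 2, 0, 0)
e2 (invocation 3): componentwise max over VC(e1)=(0, 0, 0, 1), VC(e4)=(1, 0, 0, 0), +1 at thr3, giving (1, 0, 0, 2)
target: VC(e2) = (1, 0, 0, 2)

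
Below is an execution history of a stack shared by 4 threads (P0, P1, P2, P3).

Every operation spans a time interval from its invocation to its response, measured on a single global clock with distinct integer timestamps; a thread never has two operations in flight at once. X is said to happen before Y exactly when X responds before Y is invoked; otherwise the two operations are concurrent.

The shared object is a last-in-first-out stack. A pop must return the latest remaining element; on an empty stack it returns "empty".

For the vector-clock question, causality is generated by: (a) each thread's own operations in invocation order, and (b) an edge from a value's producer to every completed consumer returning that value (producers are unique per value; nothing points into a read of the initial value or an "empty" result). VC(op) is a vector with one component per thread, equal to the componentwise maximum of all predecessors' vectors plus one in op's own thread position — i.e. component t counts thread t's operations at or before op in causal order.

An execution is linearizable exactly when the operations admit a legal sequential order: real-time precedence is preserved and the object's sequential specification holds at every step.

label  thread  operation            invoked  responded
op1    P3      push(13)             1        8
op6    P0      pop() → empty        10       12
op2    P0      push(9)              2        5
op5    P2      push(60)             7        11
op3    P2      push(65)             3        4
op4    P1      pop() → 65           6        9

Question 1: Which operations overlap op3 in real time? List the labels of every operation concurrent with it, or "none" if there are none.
Answer: op1, op2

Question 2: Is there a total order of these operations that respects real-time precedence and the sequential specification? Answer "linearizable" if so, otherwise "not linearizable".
prefix check: 1..11 passes, 1..12 fails once op6's time-12 response joins
no legal order exists: 28 real-time-consistent candidates over 6 completed stack operations, all rejected
sample order op1, op2, op3, op4, op5, op6 stalls at step 6 — op6 pop() → empty has no legal effect
sample order op1, op2, op3, op4, op6, op5 stalls at step 5 — op6 pop() → empty has no legal effect

not linearizable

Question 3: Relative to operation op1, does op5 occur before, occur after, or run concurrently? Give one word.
Answer: concurrent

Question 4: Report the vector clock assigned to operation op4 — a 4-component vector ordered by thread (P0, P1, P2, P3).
Answer: (0, 1, 1, 0)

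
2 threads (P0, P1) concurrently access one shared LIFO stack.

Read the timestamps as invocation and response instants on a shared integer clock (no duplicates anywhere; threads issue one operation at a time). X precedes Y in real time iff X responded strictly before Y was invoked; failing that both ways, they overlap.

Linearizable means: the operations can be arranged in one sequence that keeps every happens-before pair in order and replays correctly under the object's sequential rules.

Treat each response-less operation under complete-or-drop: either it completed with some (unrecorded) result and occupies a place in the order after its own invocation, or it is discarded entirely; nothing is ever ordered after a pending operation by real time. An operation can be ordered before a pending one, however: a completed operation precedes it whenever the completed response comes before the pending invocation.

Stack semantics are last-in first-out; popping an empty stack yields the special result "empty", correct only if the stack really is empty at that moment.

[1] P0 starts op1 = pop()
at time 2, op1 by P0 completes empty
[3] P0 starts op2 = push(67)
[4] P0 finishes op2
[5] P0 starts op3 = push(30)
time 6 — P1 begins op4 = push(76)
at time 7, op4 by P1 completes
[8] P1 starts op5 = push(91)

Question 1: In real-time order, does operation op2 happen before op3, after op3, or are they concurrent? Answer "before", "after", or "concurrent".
op2 spans [3,4], op3 spans [5,…)
resp(op2)=4 < inv(op3)=5

before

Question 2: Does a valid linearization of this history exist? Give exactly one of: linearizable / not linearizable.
one valid linearization: op1, op2, op3, op4
1. op1 pop() → empty, leaving stack <>
2. op2 push(67), leaving stack <67>
3. op3 push(30) (pending, included), leaving stack <67,30>
4. op4 push(76), leaving stack <67,30,76>

linearizable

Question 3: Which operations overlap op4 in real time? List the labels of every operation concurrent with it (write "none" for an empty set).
concurrent with op4 ([6,7]): every op whose interval crosses 6..7
op1 [1,2]: before
op2 [3,4]: before
op3 [5,…): concurrent
op5 [8,…): after

op3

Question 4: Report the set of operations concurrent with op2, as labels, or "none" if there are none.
overlap test against op2 [3,4]: concurrent iff the interval meets 3..4
op1 [1,2]: before
op3 [5,…): after
op4 [6,7]: after
op5 [8,…): after

none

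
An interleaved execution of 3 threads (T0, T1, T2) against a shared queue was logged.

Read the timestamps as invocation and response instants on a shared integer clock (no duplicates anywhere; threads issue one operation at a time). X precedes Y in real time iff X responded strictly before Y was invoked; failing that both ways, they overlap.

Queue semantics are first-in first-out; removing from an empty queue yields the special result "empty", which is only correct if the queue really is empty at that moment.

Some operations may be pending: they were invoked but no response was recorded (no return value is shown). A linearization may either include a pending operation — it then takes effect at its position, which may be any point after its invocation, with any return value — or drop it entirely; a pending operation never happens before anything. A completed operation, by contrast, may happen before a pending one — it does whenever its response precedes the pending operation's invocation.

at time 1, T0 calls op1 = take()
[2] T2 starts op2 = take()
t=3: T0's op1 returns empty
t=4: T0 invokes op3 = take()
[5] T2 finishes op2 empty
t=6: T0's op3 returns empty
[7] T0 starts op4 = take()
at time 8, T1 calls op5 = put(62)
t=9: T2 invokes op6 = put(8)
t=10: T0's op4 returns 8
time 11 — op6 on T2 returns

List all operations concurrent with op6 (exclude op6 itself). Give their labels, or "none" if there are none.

op4, op5

overlap test against op6 [9,11]: concurrent iff the interval meets 9..11
op1 [1,3]: before
op2 [2,5]: before
op3 [4,6]: before
op4 [7,10]: concurrent
op5 [8,…): concurrent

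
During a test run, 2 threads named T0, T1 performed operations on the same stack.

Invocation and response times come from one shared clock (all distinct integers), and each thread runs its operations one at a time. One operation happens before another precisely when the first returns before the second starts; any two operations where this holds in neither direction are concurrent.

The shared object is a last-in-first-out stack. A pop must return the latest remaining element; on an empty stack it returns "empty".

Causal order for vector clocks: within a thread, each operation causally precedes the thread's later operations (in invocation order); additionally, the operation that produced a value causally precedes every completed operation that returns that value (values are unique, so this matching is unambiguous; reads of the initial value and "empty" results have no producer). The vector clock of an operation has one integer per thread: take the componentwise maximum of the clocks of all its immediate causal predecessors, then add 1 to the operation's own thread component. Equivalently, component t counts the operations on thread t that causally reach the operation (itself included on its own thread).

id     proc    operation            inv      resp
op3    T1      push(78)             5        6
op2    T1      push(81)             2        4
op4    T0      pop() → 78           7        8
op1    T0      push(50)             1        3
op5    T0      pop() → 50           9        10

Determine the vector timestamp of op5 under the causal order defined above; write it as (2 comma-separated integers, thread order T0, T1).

root op op2, invoked 2: fresh clock plus T1's own tick → (0, 1)
root op op1, invoked 1: fresh clock plus T0's own tick → (1, 0)
from VC(op2)=(0, 1), op3 (invoked 5) maxes components and bumps T1 → (0, 2)
from VC(op1)=(1, 0), VC(op3)=(0, 2), op4 (invoked 7) maxes components and bumps T0 → (2, 2)
from VC(op1)=(1, 0), VC(op4)=(2, 2), op5 (invoked 9) maxes components and bumps T0 → (3, 2)
target: VC(op5) = (3, 2)

(3, 2)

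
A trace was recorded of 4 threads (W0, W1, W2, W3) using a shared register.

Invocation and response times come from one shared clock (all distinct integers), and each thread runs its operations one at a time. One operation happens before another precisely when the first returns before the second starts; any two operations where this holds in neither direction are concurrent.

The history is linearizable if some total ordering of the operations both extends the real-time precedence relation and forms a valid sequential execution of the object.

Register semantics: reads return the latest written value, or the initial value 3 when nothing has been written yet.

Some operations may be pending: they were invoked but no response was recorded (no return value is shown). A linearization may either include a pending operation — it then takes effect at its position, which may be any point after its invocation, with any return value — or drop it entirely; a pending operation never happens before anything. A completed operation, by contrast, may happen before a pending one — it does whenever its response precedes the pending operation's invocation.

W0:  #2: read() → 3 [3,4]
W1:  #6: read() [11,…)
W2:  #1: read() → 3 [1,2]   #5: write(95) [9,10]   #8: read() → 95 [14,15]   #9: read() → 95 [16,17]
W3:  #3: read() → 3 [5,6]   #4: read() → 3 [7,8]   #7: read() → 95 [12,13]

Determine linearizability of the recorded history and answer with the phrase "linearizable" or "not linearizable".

a witness: #1, #2, #3, #4, #5, #6, #7, #8, #9
1. #1 read() → 3, leaving value 3
2. #2 read() → 3, leaving value 3
3. #3 read() → 3, leaving value 3
4. #4 read() → 3, leaving value 3
5. #5 write(95), leaving value 95
6. #6 read() (pending, included), leaving value 95
7. #7 read() → 95, leaving value 95
8. #8 read() → 95, leaving value 95
9. #9 read() → 95, leaving value 95

linearizable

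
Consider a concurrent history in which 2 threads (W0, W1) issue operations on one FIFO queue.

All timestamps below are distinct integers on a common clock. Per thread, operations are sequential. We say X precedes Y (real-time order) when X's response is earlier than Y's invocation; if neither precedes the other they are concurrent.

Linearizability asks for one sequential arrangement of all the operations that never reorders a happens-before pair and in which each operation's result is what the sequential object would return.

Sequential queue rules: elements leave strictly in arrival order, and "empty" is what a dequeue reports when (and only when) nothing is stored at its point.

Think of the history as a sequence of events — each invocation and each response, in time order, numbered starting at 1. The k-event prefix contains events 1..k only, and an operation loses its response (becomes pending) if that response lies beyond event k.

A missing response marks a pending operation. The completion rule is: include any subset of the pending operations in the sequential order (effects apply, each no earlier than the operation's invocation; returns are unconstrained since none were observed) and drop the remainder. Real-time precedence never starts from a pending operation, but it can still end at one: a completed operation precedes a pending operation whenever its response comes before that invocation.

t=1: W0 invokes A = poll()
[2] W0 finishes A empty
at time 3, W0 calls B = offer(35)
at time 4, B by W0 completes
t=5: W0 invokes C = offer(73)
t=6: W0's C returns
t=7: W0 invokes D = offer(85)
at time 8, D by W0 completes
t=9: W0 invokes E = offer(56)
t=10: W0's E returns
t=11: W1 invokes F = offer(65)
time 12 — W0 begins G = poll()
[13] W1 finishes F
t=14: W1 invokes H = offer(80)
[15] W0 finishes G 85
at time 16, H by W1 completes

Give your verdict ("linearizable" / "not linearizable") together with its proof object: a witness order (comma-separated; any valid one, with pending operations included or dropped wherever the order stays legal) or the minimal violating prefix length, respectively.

events 1..14 are fine; event 15 — the response of G at time 15 — makes the prefix non-linearizable
2 orders of the 7 completed FIFO queue ops respect real time; none is legal
including or dropping the 1 pending operation (H) in any combination fails
e.g. A, B, C, D, E, F, G (pending dropped): illegal at step 7, since G poll() → 85 cannot apply there
e.g. A, B, C, D, E, G, F (pending dropped): illegal at step 6, since G poll() → 85 cannot apply there

not linearizable — minimal violating prefix: 15 events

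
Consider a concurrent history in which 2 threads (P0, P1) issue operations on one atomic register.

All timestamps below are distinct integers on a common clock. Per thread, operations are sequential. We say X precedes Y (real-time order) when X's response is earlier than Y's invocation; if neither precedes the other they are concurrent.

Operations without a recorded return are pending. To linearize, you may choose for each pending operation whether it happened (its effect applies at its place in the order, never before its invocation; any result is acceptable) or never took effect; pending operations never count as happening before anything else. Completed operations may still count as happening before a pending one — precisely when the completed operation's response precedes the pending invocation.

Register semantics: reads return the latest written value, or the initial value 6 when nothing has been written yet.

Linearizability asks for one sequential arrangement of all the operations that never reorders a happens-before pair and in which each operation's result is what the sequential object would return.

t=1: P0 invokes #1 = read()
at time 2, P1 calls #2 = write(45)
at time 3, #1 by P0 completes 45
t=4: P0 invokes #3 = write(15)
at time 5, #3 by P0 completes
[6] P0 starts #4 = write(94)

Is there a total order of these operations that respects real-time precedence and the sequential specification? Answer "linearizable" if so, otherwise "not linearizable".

a witness: #2, #1, #3
1. #2 write(45) (pending, included), leaving value 45
2. #1 read() → 45, leaving value 45
3. #3 write(15), leaving value 15

linearizable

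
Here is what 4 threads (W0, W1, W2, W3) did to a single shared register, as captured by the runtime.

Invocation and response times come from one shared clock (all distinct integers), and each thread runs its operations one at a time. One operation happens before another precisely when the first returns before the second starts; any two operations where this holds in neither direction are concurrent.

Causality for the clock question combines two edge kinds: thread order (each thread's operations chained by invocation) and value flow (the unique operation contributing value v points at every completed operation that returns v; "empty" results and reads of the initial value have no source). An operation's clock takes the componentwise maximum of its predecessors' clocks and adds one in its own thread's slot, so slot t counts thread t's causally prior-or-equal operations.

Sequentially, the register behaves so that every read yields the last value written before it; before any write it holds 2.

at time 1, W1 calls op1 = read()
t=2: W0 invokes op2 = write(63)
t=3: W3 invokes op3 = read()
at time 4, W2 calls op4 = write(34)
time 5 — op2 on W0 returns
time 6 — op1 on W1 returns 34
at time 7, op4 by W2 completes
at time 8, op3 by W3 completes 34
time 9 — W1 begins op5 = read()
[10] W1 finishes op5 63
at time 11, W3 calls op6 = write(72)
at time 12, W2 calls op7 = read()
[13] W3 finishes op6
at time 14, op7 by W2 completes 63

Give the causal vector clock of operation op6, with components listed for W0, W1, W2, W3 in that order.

(0, 0, 1, 2)

VC(op4, invoked at 4): no causal predecessors; +1 on W2 → (0, 0, 1, 0)
VC(op2, invoked at 2): no causal predecessors; +1 on W0 → (1, 0, 0, 0)
op3, invoked 3, takes VC(op4)=(0, 0, 1, 0) under max, adds 1 for W3 → (0, 0, 1, 1)
op1, invoked 1, takes VC(op4)=(0, 0, 1, 0) under max, adds 1 for W1 → (0, 1, 1, 0)
op6, invoked 11, takes VC(op3)=(0, 0, 1, 1) under max, adds 1 for W3 → (0, 0, 1, 2)
op7, invoked 12, takes VC(op2)=(1, 0, 0, 0), VC(op4)=(0, 0, 1, 0) under max, adds 1 for W2 → (1, 0, 2, 0)
op5, invoked 9, takes VC(op1)=(0, 1, 1, 0), VC(op2)=(1, 0, 0, 0) under max, adds 1 for W1 → (1, 2, 1, 0)
target: VC(op6) = (0, 0, 1, 2)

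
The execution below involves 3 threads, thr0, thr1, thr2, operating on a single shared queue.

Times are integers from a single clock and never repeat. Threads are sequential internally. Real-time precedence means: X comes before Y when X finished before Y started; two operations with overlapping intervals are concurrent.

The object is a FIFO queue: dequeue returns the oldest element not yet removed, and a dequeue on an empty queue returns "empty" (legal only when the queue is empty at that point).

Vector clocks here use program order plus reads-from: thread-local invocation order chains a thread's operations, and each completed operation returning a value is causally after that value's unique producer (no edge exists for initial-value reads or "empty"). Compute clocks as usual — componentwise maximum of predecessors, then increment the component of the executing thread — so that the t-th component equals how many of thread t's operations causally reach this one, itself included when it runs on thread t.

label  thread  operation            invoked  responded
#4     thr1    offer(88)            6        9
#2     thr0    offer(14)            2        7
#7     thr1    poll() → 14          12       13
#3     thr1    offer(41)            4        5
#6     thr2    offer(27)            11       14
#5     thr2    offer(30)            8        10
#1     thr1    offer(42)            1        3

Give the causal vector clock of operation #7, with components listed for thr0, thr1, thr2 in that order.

(1, 4, 0)

VC(#5, invoked at 8): no causal predecessors; +1 on thr2 → (0, 0, 1)
VC(#1, invoked at 1): no causal predecessors; +1 on thr1 → (0, 1, 0)
VC(#2, invoked at 2): no causal predecessors; +1 on thr0 → (1, 0, 0)
merge at #6 (invoked 11): VC(#5)=(0, 0, 1), own-thread bump on thr2 → (0, 0, 2)
merge at #3 (invoked 4): VC(#1)=(0, 1, 0), own-thread bump on thr1 → (0, 2, 0)
merge at #4 (invoked 6): VC(#3)=(0, 2, 0), own-thread bump on thr1 → (0, 3, 0)
merge at #7 (invoked 12): VC(#2)=(1, 0, 0), VC(#4)=(0, 3, 0), own-thread bump on thr1 → (1, 4, 0)
target: VC(#7) = (1, 4, 0)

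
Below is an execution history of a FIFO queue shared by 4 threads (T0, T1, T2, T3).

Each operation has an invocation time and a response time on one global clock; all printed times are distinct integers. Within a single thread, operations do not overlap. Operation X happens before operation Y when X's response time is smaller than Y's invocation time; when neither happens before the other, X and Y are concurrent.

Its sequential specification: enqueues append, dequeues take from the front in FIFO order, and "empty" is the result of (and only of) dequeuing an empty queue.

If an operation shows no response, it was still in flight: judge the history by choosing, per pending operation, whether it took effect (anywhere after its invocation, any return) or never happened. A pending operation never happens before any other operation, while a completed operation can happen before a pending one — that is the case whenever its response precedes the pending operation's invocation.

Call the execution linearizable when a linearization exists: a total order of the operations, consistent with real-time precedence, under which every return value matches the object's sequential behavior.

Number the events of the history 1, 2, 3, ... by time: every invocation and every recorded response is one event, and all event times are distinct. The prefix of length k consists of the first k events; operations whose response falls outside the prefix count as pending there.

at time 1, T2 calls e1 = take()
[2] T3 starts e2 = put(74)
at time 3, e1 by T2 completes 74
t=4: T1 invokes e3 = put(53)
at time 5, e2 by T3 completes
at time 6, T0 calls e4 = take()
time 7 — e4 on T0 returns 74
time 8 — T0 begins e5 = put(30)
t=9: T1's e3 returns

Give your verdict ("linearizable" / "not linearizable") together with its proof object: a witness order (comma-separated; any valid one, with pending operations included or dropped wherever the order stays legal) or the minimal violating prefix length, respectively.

prefix check: 1..6 passes, 1..7 fails once e4's time-7 response joins
all 2 real-time-respecting orders fail — 3 completed FIFO queue operations, no legal replay
no escape via the 1 pending operation (e3): every completion choice fails
for example e1, e2, e4 (pending dropped) fails at step 1: e1 take() → 74 is not legal there
for example e2, e1, e4 (pending dropped) fails at step 3: e4 take() → 74 is not legal there

not linearizable — minimal violating prefix: 7 events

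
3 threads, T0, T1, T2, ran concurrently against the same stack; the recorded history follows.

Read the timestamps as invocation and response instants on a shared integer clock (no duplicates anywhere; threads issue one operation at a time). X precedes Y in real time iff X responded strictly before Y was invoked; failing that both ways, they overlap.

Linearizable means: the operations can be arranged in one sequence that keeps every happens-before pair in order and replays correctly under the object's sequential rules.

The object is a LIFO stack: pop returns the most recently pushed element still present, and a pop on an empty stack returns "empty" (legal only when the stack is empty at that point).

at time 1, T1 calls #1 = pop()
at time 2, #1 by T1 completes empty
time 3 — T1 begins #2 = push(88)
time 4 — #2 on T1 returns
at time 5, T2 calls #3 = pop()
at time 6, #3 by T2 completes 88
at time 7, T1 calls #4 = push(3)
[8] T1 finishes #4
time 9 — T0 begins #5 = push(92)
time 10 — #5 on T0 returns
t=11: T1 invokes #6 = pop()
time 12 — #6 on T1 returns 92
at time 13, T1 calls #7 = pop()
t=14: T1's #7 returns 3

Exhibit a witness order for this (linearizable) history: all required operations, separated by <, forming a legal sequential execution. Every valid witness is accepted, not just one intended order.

1. #1 pop() → empty, leaving stack <>
2. #2 push(88), leaving stack <88>
3. #3 pop() → 88, leaving stack <>
4. #4 push(3), leaving stack <3>
5. #5 push(92), leaving stack <3,92>
6. #6 pop() → 92, leaving stack <3>
7. #7 pop() → 3, leaving stack <>

#1 < #2 < #3 < #4 < #5 < #6 < #7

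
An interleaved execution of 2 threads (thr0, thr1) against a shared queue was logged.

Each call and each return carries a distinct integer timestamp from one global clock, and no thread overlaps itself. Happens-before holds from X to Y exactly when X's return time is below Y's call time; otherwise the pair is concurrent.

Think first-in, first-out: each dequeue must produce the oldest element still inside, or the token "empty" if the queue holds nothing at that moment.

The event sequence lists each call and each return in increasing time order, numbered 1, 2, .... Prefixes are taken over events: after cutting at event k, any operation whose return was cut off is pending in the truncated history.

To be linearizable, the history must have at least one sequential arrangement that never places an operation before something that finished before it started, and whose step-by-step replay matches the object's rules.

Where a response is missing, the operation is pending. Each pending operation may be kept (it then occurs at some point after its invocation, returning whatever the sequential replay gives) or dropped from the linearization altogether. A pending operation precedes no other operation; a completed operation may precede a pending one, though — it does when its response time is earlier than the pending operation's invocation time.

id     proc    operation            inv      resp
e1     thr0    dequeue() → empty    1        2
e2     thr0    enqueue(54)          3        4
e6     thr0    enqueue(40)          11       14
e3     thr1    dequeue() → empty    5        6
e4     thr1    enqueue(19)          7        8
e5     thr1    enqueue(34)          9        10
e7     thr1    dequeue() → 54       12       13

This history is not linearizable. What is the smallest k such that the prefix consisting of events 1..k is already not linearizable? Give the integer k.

a valid linearization of events 1..5 exists, for instance e1, e2:
1. e1 dequeue() → empty, leaving queue <>
2. e2 enqueue(54), leaving queue <54>
with event 6 included (e3 responding at time 6), all real-time-consistent orders fail
for example e1, e2, e3 fails at step 3: e3 dequeue() → empty is not legal there

6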